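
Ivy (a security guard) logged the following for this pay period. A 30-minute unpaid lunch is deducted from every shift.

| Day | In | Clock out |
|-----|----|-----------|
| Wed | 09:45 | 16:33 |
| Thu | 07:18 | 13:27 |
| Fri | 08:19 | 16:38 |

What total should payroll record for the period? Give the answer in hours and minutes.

19 h 46 min

Wed: 09:45–16:33 = 6 h 48 min; less 30 min break → 6 h 18 min
Thu: 07:18–13:27 = 6 h 9 min; less 30 min break → 5 h 39 min
Fri: 08:19–16:38 = 8 h 19 min; less 30 min break → 7 h 49 min
Total: 6 h 18 min + 5 h 39 min + 7 h 49 min = 19 h 46 min.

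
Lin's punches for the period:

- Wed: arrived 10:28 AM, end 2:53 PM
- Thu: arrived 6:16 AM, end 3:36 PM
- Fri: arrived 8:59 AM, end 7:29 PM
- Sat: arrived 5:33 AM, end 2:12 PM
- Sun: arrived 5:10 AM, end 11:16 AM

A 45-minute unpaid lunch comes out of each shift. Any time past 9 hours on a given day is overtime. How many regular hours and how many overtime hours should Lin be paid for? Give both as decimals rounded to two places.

Wed: 10:28 AM–2:53 PM = 4 h 25 min; less 45 min break → 3 h 40 min
Thu: 6:16 AM–3:36 PM = 9 h 20 min; less 45 min break → 8 h 35 min
Fri: 8:59 AM–7:29 PM = 10 h 30 min; less 45 min break → 9 h 45 min
Sat: 5:33 AM–2:12 PM = 8 h 39 min; less 45 min break → 7 h 54 min
Sun: 5:10 AM–11:16 AM = 6 h 6 min; less 45 min break → 5 h 21 min
Wed reg 3 h 40 min / OT 0 h 0 min; Thu reg 8 h 35 min / OT 0 h 0 min; Fri reg 9 h 0 min / OT 0 h 45 min; Sat reg 7 h 54 min / OT 0 h 0 min; Sun reg 5 h 21 min / OT 0 h 0 min.
Totals: regular 34 h 30 min, overtime 0 h 45 min.

Regular 34.50 hours, overtime 0.75 hours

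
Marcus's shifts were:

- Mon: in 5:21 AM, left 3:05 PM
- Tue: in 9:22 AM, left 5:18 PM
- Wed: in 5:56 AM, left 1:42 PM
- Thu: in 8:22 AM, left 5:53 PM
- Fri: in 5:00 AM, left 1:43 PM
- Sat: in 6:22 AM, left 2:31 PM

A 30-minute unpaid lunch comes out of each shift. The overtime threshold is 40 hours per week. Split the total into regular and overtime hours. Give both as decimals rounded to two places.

Regular 40.00 hours, overtime 8.82 hours

Mon: 5:21 AM–3:05 PM = 9 h 44 min; less 30 min break → 9 h 14 min
Tue: 9:22 AM–5:18 PM = 7 h 56 min; less 30 min break → 7 h 26 min
Wed: 5:56 AM–1:42 PM = 7 h 46 min; less 30 min break → 7 h 16 min
Thu: 8:22 AM–5:53 PM = 9 h 31 min; less 30 min break → 9 h 1 min
Fri: 5:00 AM–1:43 PM = 8 h 43 min; less 30 min break → 8 h 13 min
Sat: 6:22 AM–2:31 PM = 8 h 9 min; less 30 min break → 7 h 39 min
Total worked: 48 h 49 min = 48.82 h.
Threshold 40 h → overtime 8 h 49 min, regular 40 h 0 min.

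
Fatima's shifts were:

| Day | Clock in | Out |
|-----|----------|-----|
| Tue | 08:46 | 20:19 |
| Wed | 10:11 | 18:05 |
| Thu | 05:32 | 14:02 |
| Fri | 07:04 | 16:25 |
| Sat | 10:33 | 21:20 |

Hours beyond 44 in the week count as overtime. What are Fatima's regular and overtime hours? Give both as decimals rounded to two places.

Regular 44.00 hours, overtime 4.08 hours

Tue: 08:46–20:19 = 11 h 33 min
Wed: 10:11–18:05 = 7 h 54 min
Thu: 05:32–14:02 = 8 h 30 min
Fri: 07:04–16:25 = 9 h 21 min
Sat: 10:33–21:20 = 10 h 47 min
Total worked: 48 h 5 min = 48.08 h.
Threshold 44 h → overtime 4 h 5 min, regular 44 h 0 min.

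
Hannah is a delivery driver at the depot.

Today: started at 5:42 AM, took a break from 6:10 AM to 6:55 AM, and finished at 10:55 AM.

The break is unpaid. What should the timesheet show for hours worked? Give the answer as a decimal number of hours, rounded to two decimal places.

4.47 hours

Today: 5:42 AM–10:55 AM = 5 h 13 min; less 45 min break → 4 h 28 min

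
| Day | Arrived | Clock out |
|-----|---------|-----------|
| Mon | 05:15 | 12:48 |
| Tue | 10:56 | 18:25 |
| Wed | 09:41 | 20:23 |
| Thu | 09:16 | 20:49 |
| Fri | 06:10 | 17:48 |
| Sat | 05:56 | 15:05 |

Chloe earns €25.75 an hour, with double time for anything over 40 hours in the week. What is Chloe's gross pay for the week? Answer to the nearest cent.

Mon: 05:15–12:48 = 7 h 33 min
Tue: 10:56–18:25 = 7 h 29 min
Wed: 09:41–20:23 = 10 h 42 min
Thu: 09:16–20:49 = 11 h 33 min
Fri: 06:10–17:48 = 11 h 38 min
Sat: 05:56–15:05 = 9 h 9 min
Total worked: 58 h 4 min = 3484 min.
Regular 40 h 0 min = 2400 min at €25.75/h; overtime 18 h 4 min = 1084 min at €51.50/h.
Pay = (2400 × €25.75 + 1084 × €51.50) ÷ 60 = €1960.43.

€1960.43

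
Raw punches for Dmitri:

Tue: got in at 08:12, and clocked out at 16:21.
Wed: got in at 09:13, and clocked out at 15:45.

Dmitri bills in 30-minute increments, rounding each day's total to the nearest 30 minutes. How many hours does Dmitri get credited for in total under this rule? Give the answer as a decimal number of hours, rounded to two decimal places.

14.50 hours

Tue: 08:12–16:21 = 8 h 9 min → rounds to 8 h 0 min
Wed: 09:13–15:45 = 6 h 32 min → rounds to 6 h 30 min
Total credited: 14 h 30 min.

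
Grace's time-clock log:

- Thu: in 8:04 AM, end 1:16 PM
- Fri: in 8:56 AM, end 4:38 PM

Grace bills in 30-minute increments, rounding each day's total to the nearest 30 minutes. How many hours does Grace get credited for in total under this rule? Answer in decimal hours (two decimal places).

12.50 hours

Thu: 8:04 AM–1:16 PM = 5 h 12 min → rounds to 5 h 0 min
Fri: 8:56 AM–4:38 PM = 7 h 42 min → rounds to 7 h 30 min
Total credited: 12 h 30 min.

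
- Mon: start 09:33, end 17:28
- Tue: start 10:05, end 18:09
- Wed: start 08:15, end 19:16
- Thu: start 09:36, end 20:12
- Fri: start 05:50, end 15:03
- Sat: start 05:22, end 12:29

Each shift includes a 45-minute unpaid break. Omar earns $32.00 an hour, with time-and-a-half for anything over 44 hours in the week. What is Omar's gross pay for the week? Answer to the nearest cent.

Mon: 09:33–17:28 = 7 h 55 min; less 45 min break → 7 h 10 min
Tue: 10:05–18:09 = 8 h 4 min; less 45 min break → 7 h 19 min
Wed: 08:15–19:16 = 11 h 1 min; less 45 min break → 10 h 16 min
Thu: 09:36–20:12 = 10 h 36 min; less 45 min break → 9 h 51 min
Fri: 05:50–15:03 = 9 h 13 min; less 45 min break → 8 h 28 min
Sat: 05:22–12:29 = 7 h 7 min; less 45 min break → 6 h 22 min
Total worked: 49 h 26 min = 2966 min.
Regular 44 h 0 min = 2640 min at $32.00/h; overtime 5 h 26 min = 326 min at $48.00/h.
Pay = (2640 × $32.00 + 326 × $48.00) ÷ 60 = $1668.80.

$1668.80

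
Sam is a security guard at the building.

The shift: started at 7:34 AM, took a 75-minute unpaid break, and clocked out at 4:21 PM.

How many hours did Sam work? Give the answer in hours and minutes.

The shift: 7:34 AM–4:21 PM = 8 h 47 min; less 75 min break → 7 h 32 min

7 h 32 min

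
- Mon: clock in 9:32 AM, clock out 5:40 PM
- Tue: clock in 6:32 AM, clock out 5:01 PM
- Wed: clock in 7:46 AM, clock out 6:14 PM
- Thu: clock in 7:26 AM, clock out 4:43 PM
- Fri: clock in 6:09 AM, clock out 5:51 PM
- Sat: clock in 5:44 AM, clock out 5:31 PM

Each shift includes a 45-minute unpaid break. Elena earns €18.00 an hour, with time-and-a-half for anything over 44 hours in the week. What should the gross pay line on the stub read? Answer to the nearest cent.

€1152.45

Mon: 9:32 AM–5:40 PM = 8 h 8 min; less 45 min break → 7 h 23 min
Tue: 6:32 AM–5:01 PM = 10 h 29 min; less 45 min break → 9 h 44 min
Wed: 7:46 AM–6:14 PM = 10 h 28 min; less 45 min break → 9 h 43 min
Thu: 7:26 AM–4:43 PM = 9 h 17 min; less 45 min break → 8 h 32 min
Fri: 6:09 AM–5:51 PM = 11 h 42 min; less 45 min break → 10 h 57 min
Sat: 5:44 AM–5:31 PM = 11 h 47 min; less 45 min break → 11 h 2 min
Total worked: 57 h 21 min = 3441 min.
Regular 44 h 0 min = 2640 min at €18.00/h; overtime 13 h 21 min = 801 min at €27.00/h.
Pay = (2640 × €18.00 + 801 × €27.00) ÷ 60 = €1152.45.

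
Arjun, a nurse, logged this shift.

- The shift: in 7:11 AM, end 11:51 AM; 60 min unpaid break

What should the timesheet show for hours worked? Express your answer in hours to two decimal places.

The shift: 7:11 AM–11:51 AM = 4 h 40 min; less 60 min break → 3 h 40 min

3.67 hours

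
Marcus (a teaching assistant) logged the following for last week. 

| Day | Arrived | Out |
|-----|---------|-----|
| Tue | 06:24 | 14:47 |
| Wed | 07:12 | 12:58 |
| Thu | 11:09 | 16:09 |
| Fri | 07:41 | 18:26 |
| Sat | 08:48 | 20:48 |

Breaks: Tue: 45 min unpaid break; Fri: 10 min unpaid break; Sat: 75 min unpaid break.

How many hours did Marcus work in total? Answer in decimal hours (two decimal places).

39.73 hours

Tue: 06:24–14:47 = 8 h 23 min; less 45 min break → 7 h 38 min
Wed: 07:12–12:58 = 5 h 46 min
Thu: 11:09–16:09 = 5 h 0 min
Fri: 07:41–18:26 = 10 h 45 min; less 10 min break → 10 h 35 min
Sat: 08:48–20:48 = 12 h 0 min; less 75 min break → 10 h 45 min
Total: 7 h 38 min + 5 h 46 min + 5 h 0 min + 10 h 35 min + 10 h 45 min = 39 h 44 min.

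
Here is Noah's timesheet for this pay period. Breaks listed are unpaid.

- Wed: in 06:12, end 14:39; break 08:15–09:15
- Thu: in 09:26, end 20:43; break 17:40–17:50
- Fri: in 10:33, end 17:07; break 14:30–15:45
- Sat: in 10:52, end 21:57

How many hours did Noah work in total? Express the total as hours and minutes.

34 h 58 min

Wed: 06:12–14:39 = 8 h 27 min; less 60 min break → 7 h 27 min
Thu: 09:26–20:43 = 11 h 17 min; less 10 min break → 11 h 7 min
Fri: 10:33–17:07 = 6 h 34 min; less 75 min break → 5 h 19 min
Sat: 10:52–21:57 = 11 h 5 min
Total: 7 h 27 min + 11 h 7 min + 5 h 19 min + 11 h 5 min = 34 h 58 min.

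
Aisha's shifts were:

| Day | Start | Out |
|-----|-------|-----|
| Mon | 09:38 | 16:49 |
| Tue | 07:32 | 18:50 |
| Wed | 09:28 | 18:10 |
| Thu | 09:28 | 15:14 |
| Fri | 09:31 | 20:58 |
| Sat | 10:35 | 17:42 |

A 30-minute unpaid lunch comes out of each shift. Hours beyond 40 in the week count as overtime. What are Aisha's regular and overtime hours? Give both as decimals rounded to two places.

Mon: 09:38–16:49 = 7 h 11 min; less 30 min break → 6 h 41 min
Tue: 07:32–18:50 = 11 h 18 min; less 30 min break → 10 h 48 min
Wed: 09:28–18:10 = 8 h 42 min; less 30 min break → 8 h 12 min
Thu: 09:28–15:14 = 5 h 46 min; less 30 min break → 5 h 16 min
Fri: 09:31–20:58 = 11 h 27 min; less 30 min break → 10 h 57 min
Sat: 10:35–17:42 = 7 h 7 min; less 30 min break → 6 h 37 min
Total worked: 48 h 31 min = 48.52 h.
Threshold 40 h → overtime 8 h 31 min, regular 40 h 0 min.

Regular 40.00 hours, overtime 8.52 hours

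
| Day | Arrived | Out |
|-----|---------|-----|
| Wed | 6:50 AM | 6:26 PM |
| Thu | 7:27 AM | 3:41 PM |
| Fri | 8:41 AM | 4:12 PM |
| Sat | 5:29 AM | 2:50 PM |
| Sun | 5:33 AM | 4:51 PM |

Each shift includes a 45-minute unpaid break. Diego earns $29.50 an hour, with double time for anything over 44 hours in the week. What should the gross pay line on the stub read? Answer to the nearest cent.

Wed: 6:50 AM–6:26 PM = 11 h 36 min; less 45 min break → 10 h 51 min
Thu: 7:27 AM–3:41 PM = 8 h 14 min; less 45 min break → 7 h 29 min
Fri: 8:41 AM–4:12 PM = 7 h 31 min; less 45 min break → 6 h 46 min
Sat: 5:29 AM–2:50 PM = 9 h 21 min; less 45 min break → 8 h 36 min
Sun: 5:33 AM–4:51 PM = 11 h 18 min; less 45 min break → 10 h 33 min
Total worked: 44 h 15 min = 2655 min.
Regular 44 h 0 min = 2640 min at $29.50/h; overtime 0 h 15 min = 15 min at $59.00/h.
Pay = (2640 × $29.50 + 15 × $59.00) ÷ 60 = $1312.75.

$1312.75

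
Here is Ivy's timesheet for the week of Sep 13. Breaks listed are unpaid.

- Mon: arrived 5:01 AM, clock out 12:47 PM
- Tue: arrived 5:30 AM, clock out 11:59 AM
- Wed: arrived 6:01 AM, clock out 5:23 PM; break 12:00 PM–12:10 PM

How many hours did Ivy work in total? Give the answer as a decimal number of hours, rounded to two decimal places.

25.45 hours

Mon: 5:01 AM–12:47 PM = 7 h 46 min
Tue: 5:30 AM–11:59 AM = 6 h 29 min
Wed: 6:01 AM–5:23 PM = 11 h 22 min; less 10 min break → 11 h 12 min
Total: 7 h 46 min + 6 h 29 min + 11 h 12 min = 25 h 27 min.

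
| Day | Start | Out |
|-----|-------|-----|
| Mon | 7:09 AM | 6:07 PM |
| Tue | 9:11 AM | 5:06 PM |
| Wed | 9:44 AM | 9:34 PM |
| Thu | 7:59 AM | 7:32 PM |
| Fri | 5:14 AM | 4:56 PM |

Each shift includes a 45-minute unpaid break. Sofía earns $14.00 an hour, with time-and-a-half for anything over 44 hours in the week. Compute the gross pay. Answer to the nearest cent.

$746.55

Mon: 7:09 AM–6:07 PM = 10 h 58 min; less 45 min break → 10 h 13 min
Tue: 9:11 AM–5:06 PM = 7 h 55 min; less 45 min break → 7 h 10 min
Wed: 9:44 AM–9:34 PM = 11 h 50 min; less 45 min break → 11 h 5 min
Thu: 7:59 AM–7:32 PM = 11 h 33 min; less 45 min break → 10 h 48 min
Fri: 5:14 AM–4:56 PM = 11 h 42 min; less 45 min break → 10 h 57 min
Total worked: 50 h 13 min = 3013 min.
Regular 44 h 0 min = 2640 min at $14.00/h; overtime 6 h 13 min = 373 min at $21.00/h.
Pay = (2640 × $14.00 + 373 × $21.00) ÷ 60 = $746.55.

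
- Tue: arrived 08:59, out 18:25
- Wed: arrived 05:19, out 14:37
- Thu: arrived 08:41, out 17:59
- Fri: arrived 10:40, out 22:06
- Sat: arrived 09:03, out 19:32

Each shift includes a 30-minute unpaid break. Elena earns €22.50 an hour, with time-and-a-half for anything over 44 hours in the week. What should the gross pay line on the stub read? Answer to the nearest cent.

€1106.44

Tue: 08:59–18:25 = 9 h 26 min; less 30 min break → 8 h 56 min
Wed: 05:19–14:37 = 9 h 18 min; less 30 min break → 8 h 48 min
Thu: 08:41–17:59 = 9 h 18 min; less 30 min break → 8 h 48 min
Fri: 10:40–22:06 = 11 h 26 min; less 30 min break → 10 h 56 min
Sat: 09:03–19:32 = 10 h 29 min; less 30 min break → 9 h 59 min
Total worked: 47 h 27 min = 2847 min.
Regular 44 h 0 min = 2640 min at €22.50/h; overtime 3 h 27 min = 207 min at €33.75/h.
Pay = (2640 × €22.50 + 207 × €33.75) ÷ 60 = €1106.44.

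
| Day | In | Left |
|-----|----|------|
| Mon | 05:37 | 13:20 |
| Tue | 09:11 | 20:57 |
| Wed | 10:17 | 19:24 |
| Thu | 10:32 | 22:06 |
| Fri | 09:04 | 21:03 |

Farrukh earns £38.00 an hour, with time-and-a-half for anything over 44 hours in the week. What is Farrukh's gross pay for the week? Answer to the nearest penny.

£2136.55

Mon: 05:37–13:20 = 7 h 43 min
Tue: 09:11–20:57 = 11 h 46 min
Wed: 10:17–19:24 = 9 h 7 min
Thu: 10:32–22:06 = 11 h 34 min
Fri: 09:04–21:03 = 11 h 59 min
Total worked: 52 h 9 min = 3129 min.
Regular 44 h 0 min = 2640 min at £38.00/h; overtime 8 h 9 min = 489 min at £57.00/h.
Pay = (2640 × £38.00 + 489 × £57.00) ÷ 60 = £2136.55.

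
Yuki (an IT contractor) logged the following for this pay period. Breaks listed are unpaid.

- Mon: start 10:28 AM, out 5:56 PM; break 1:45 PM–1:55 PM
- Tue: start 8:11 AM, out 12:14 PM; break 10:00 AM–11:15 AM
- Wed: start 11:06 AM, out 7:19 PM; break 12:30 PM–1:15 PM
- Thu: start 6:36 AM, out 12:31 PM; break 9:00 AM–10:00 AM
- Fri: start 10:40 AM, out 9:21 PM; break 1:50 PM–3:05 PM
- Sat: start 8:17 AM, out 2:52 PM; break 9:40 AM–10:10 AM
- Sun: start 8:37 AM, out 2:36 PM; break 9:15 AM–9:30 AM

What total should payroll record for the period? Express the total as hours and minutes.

43 h 44 min

Mon: 10:28 AM–5:56 PM = 7 h 28 min; less 10 min break → 7 h 18 min
Tue: 8:11 AM–12:14 PM = 4 h 3 min; less 75 min break → 2 h 48 min
Wed: 11:06 AM–7:19 PM = 8 h 13 min; less 45 min break → 7 h 28 min
Thu: 6:36 AM–12:31 PM = 5 h 55 min; less 60 min break → 4 h 55 min
Fri: 10:40 AM–9:21 PM = 10 h 41 min; less 75 min break → 9 h 26 min
Sat: 8:17 AM–2:52 PM = 6 h 35 min; less 30 min break → 6 h 5 min
Sun: 8:37 AM–2:36 PM = 5 h 59 min; less 15 min break → 5 h 44 min
Total: 7 h 18 min + 2 h 48 min + 7 h 28 min + 4 h 55 min + 9 h 26 min + 6 h 5 min + 5 h 44 min = 43 h 44 min.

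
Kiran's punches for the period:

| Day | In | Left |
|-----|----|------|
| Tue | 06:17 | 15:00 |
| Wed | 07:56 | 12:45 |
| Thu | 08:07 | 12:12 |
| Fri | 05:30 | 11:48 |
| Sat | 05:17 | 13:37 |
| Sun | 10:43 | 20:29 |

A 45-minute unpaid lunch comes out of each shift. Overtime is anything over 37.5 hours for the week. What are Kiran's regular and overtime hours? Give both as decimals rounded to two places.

Tue: 06:17–15:00 = 8 h 43 min; less 45 min break → 7 h 58 min
Wed: 07:56–12:45 = 4 h 49 min; less 45 min break → 4 h 4 min
Thu: 08:07–12:12 = 4 h 5 min; less 45 min break → 3 h 20 min
Fri: 05:30–11:48 = 6 h 18 min; less 45 min break → 5 h 33 min
Sat: 05:17–13:37 = 8 h 20 min; less 45 min break → 7 h 35 min
Sun: 10:43–20:29 = 9 h 46 min; less 45 min break → 9 h 1 min
Total worked: 37 h 31 min = 37.52 h.
Threshold 37.5 h → overtime 0 h 1 min, regular 37 h 30 min.

Regular 37.50 hours, overtime 0.02 hours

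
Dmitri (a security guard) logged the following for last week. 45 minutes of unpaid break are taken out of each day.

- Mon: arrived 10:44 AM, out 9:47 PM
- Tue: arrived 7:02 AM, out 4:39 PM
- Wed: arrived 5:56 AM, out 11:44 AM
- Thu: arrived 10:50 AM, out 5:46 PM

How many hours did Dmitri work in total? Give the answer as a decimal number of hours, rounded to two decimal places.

30.40 hours

Mon: 10:44 AM–9:47 PM = 11 h 3 min; less 45 min break → 10 h 18 min
Tue: 7:02 AM–4:39 PM = 9 h 37 min; less 45 min break → 8 h 52 min
Wed: 5:56 AM–11:44 AM = 5 h 48 min; less 45 min break → 5 h 3 min
Thu: 10:50 AM–5:46 PM = 6 h 56 min; less 45 min break → 6 h 11 min
Total: 10 h 18 min + 8 h 52 min + 5 h 3 min + 6 h 11 min = 30 h 24 min.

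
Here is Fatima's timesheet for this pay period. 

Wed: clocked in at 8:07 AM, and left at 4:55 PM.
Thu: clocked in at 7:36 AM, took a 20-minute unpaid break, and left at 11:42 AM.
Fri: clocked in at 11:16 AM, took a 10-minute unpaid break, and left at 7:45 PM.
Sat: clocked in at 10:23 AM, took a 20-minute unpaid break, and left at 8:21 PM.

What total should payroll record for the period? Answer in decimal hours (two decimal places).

Wed: 8:07 AM–4:55 PM = 8 h 48 min
Thu: 7:36 AM–11:42 AM = 4 h 6 min; less 20 min break → 3 h 46 min
Fri: 11:16 AM–7:45 PM = 8 h 29 min; less 10 min break → 8 h 19 min
Sat: 10:23 AM–8:21 PM = 9 h 58 min; less 20 min break → 9 h 38 min
Total: 8 h 48 min + 3 h 46 min + 8 h 19 min + 9 h 38 min = 30 h 31 min.

30.52 hours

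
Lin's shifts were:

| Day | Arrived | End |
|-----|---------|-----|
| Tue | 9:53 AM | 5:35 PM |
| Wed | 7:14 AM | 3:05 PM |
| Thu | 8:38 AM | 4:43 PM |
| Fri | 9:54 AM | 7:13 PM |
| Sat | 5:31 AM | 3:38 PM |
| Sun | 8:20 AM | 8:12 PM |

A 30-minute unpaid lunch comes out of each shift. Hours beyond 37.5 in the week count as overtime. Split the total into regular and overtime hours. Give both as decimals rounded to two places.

Tue: 9:53 AM–5:35 PM = 7 h 42 min; less 30 min break → 7 h 12 min
Wed: 7:14 AM–3:05 PM = 7 h 51 min; less 30 min break → 7 h 21 min
Thu: 8:38 AM–4:43 PM = 8 h 5 min; less 30 min break → 7 h 35 min
Fri: 9:54 AM–7:13 PM = 9 h 19 min; less 30 min break → 8 h 49 min
Sat: 5:31 AM–3:38 PM = 10 h 7 min; less 30 min break → 9 h 37 min
Sun: 8:20 AM–8:12 PM = 11 h 52 min; less 30 min break → 11 h 22 min
Total worked: 51 h 56 min = 51.93 h.
Threshold 37.5 h → overtime 14 h 26 min, regular 37 h 30 min.

Regular 37.50 hours, overtime 14.43 hours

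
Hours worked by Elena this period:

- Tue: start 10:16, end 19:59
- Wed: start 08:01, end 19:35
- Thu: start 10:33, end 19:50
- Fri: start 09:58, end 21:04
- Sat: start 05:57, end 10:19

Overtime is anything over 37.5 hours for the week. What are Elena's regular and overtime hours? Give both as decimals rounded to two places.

Tue: 10:16–19:59 = 9 h 43 min
Wed: 08:01–19:35 = 11 h 34 min
Thu: 10:33–19:50 = 9 h 17 min
Fri: 09:58–21:04 = 11 h 6 min
Sat: 05:57–10:19 = 4 h 22 min
Total worked: 46 h 2 min = 46.03 h.
Threshold 37.5 h → overtime 8 h 32 min, regular 37 h 30 min.

Regular 37.50 hours, overtime 8.53 hours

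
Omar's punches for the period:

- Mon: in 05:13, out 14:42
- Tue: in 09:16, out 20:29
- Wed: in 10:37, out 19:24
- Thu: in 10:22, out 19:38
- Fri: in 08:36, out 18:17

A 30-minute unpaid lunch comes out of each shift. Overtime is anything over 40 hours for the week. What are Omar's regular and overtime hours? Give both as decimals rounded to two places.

Regular 40.00 hours, overtime 5.93 hours

Mon: 05:13–14:42 = 9 h 29 min; less 30 min break → 8 h 59 min
Tue: 09:16–20:29 = 11 h 13 min; less 30 min break → 10 h 43 min
Wed: 10:37–19:24 = 8 h 47 min; less 30 min break → 8 h 17 min
Thu: 10:22–19:38 = 9 h 16 min; less 30 min break → 8 h 46 min
Fri: 08:36–18:17 = 9 h 41 min; less 30 min break → 9 h 11 min
Total worked: 45 h 56 min = 45.93 h.
Threshold 40 h → overtime 5 h 56 min, regular 40 h 0 min.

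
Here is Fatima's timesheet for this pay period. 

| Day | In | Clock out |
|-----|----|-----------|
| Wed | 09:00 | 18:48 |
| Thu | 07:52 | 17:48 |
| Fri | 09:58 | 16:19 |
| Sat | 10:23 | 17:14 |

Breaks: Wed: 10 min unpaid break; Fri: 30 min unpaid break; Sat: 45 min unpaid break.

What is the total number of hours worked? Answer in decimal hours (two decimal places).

31.52 hours

Wed: 09:00–18:48 = 9 h 48 min; less 10 min break → 9 h 38 min
Thu: 07:52–17:48 = 9 h 56 min
Fri: 09:58–16:19 = 6 h 21 min; less 30 min break → 5 h 51 min
Sat: 10:23–17:14 = 6 h 51 min; less 45 min break → 6 h 6 min
Total: 9 h 38 min + 9 h 56 min + 5 h 51 min + 6 h 6 min = 31 h 31 min.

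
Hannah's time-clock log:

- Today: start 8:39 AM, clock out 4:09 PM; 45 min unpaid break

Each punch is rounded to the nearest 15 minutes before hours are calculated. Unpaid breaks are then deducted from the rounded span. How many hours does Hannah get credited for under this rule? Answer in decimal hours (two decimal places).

Today: in 8:39 AM→8:45 AM, out 4:09 PM→4:15 PM; 7 h 30 min − 45 min = 6 h 45 min

6.75 hours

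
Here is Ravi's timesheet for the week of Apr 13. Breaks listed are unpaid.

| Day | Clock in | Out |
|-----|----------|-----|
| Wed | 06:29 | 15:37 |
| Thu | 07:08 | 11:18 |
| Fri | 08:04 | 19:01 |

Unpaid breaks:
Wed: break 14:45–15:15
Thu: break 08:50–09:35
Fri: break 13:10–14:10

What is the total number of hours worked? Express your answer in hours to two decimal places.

22.00 hours

Wed: 06:29–15:37 = 9 h 8 min; less 30 min break → 8 h 38 min
Thu: 07:08–11:18 = 4 h 10 min; less 45 min break → 3 h 25 min
Fri: 08:04–19:01 = 10 h 57 min; less 60 min break → 9 h 57 min
Total: 8 h 38 min + 3 h 25 min + 9 h 57 min = 22 h 0 min.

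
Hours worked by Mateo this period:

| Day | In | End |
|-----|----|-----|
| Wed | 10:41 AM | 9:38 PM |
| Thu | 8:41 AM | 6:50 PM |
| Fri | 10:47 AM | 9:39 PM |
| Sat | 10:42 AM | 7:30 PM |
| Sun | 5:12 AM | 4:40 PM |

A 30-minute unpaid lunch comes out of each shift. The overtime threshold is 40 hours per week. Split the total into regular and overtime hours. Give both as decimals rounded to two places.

Regular 40.00 hours, overtime 9.73 hours

Wed: 10:41 AM–9:38 PM = 10 h 57 min; less 30 min break → 10 h 27 min
Thu: 8:41 AM–6:50 PM = 10 h 9 min; less 30 min break → 9 h 39 min
Fri: 10:47 AM–9:39 PM = 10 h 52 min; less 30 min break → 10 h 22 min
Sat: 10:42 AM–7:30 PM = 8 h 48 min; less 30 min break → 8 h 18 min
Sun: 5:12 AM–4:40 PM = 11 h 28 min; less 30 min break → 10 h 58 min
Total worked: 49 h 44 min = 49.73 h.
Threshold 40 h → overtime 9 h 44 min, regular 40 h 0 min.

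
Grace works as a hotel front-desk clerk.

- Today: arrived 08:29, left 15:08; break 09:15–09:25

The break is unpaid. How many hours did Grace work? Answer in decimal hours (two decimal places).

Today: 08:29–15:08 = 6 h 39 min; less 10 min break → 6 h 29 min

6.48 hours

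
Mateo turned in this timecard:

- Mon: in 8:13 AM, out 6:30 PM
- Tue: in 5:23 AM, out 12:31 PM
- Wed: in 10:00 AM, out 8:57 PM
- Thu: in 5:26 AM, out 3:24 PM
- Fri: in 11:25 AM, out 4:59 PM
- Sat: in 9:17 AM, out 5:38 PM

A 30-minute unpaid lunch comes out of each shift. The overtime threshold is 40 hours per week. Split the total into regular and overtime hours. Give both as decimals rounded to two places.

Regular 40.00 hours, overtime 9.25 hours

Mon: 8:13 AM–6:30 PM = 10 h 17 min; less 30 min break → 9 h 47 min
Tue: 5:23 AM–12:31 PM = 7 h 8 min; less 30 min break → 6 h 38 min
Wed: 10:00 AM–8:57 PM = 10 h 57 min; less 30 min break → 10 h 27 min
Thu: 5:26 AM–3:24 PM = 9 h 58 min; less 30 min break → 9 h 28 min
Fri: 11:25 AM–4:59 PM = 5 h 34 min; less 30 min break → 5 h 4 min
Sat: 9:17 AM–5:38 PM = 8 h 21 min; less 30 min break → 7 h 51 min
Total worked: 49 h 15 min = 49.25 h.
Threshold 40 h → overtime 9 h 15 min, regular 40 h 0 min.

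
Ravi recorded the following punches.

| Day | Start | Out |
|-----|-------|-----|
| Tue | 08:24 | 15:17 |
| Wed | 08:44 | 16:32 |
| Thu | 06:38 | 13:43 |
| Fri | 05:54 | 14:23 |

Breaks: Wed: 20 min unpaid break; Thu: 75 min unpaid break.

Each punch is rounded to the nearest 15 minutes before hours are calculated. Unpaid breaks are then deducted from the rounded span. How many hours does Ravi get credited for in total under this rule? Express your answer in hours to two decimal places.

Tue: in 08:24→08:30, out 15:17→15:15; 6 h 45 min
Wed: in 08:44→08:45, out 16:32→16:30; 7 h 45 min − 20 min = 7 h 25 min
Thu: in 06:38→06:45, out 13:43→13:45; 7 h 0 min − 75 min = 5 h 45 min
Fri: in 05:54→06:00, out 14:23→14:30; 8 h 30 min
Total credited: 28 h 25 min.

28.42 hours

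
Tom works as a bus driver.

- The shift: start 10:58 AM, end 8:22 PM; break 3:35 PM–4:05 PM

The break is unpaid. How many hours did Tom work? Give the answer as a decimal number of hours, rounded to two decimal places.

8.90 hours

The shift: 10:58 AM–8:22 PM = 9 h 24 min; less 30 min break → 8 h 54 min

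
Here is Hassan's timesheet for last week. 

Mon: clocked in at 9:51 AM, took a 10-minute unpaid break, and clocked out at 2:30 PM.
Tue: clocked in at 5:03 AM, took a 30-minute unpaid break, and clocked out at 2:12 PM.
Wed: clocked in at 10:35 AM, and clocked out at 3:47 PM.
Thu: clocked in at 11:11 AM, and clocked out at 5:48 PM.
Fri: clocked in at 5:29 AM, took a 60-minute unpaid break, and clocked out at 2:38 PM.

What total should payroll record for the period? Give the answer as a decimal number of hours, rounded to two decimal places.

33.10 hours

Mon: 9:51 AM–2:30 PM = 4 h 39 min; less 10 min break → 4 h 29 min
Tue: 5:03 AM–2:12 PM = 9 h 9 min; less 30 min break → 8 h 39 min
Wed: 10:35 AM–3:47 PM = 5 h 12 min
Thu: 11:11 AM–5:48 PM = 6 h 37 min
Fri: 5:29 AM–2:38 PM = 9 h 9 min; less 60 min break → 8 h 9 min
Total: 4 h 29 min + 8 h 39 min + 5 h 12 min + 6 h 37 min + 8 h 9 min = 33 h 6 min.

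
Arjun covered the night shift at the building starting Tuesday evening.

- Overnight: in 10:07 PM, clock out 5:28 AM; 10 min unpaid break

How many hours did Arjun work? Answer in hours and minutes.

7 h 11 min

Overnight: 10:07 PM → midnight = 1 h 53 min; midnight → 5:28 AM = 5 h 28 min; span 7 h 21 min; less 10 min break → 7 h 11 min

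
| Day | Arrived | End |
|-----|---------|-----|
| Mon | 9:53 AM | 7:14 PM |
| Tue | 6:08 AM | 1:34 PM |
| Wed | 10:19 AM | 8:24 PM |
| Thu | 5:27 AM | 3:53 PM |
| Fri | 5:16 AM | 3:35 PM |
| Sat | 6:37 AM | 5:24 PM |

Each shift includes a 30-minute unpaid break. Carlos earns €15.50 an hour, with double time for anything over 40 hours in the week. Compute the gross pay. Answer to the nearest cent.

Mon: 9:53 AM–7:14 PM = 9 h 21 min; less 30 min break → 8 h 51 min
Tue: 6:08 AM–1:34 PM = 7 h 26 min; less 30 min break → 6 h 56 min
Wed: 10:19 AM–8:24 PM = 10 h 5 min; less 30 min break → 9 h 35 min
Thu: 5:27 AM–3:53 PM = 10 h 26 min; less 30 min break → 9 h 56 min
Fri: 5:16 AM–3:35 PM = 10 h 19 min; less 30 min break → 9 h 49 min
Sat: 6:37 AM–5:24 PM = 10 h 47 min; less 30 min break → 10 h 17 min
Total worked: 55 h 24 min = 3324 min.
Regular 40 h 0 min = 2400 min at €15.50/h; overtime 15 h 24 min = 924 min at €31.00/h.
Pay = (2400 × €15.50 + 924 × €31.00) ÷ 60 = €1097.40.

€1097.40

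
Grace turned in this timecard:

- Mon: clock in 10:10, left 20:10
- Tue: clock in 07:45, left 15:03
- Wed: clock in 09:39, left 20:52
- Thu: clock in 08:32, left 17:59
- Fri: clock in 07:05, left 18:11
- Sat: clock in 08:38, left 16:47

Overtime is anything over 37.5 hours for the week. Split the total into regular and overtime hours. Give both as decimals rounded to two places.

Mon: 10:10–20:10 = 10 h 0 min
Tue: 07:45–15:03 = 7 h 18 min
Wed: 09:39–20:52 = 11 h 13 min
Thu: 08:32–17:59 = 9 h 27 min
Fri: 07:05–18:11 = 11 h 6 min
Sat: 08:38–16:47 = 8 h 9 min
Total worked: 57 h 13 min = 57.22 h.
Threshold 37.5 h → overtime 19 h 43 min, regular 37 h 30 min.

Regular 37.50 hours, overtime 19.72 hours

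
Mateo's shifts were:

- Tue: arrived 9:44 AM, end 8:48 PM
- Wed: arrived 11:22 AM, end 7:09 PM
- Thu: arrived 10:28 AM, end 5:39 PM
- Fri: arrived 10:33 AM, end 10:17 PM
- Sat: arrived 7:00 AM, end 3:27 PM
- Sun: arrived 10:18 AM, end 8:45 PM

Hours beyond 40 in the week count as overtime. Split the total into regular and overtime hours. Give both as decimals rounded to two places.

Tue: 9:44 AM–8:48 PM = 11 h 4 min
Wed: 11:22 AM–7:09 PM = 7 h 47 min
Thu: 10:28 AM–5:39 PM = 7 h 11 min
Fri: 10:33 AM–10:17 PM = 11 h 44 min
Sat: 7:00 AM–3:27 PM = 8 h 27 min
Sun: 10:18 AM–8:45 PM = 10 h 27 min
Total worked: 56 h 40 min = 56.67 h.
Threshold 40 h → overtime 16 h 40 min, regular 40 h 0 min.

Regular 40.00 hours, overtime 16.67 hours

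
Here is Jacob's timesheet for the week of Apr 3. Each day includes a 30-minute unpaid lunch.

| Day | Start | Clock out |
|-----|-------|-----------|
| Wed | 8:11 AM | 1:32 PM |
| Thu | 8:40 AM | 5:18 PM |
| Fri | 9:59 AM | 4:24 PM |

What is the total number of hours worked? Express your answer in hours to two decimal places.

18.90 hours

Wed: 8:11 AM–1:32 PM = 5 h 21 min; less 30 min break → 4 h 51 min
Thu: 8:40 AM–5:18 PM = 8 h 38 min; less 30 min break → 8 h 8 min
Fri: 9:59 AM–4:24 PM = 6 h 25 min; less 30 min break → 5 h 55 min
Total: 4 h 51 min + 8 h 8 min + 5 h 55 min = 18 h 54 min.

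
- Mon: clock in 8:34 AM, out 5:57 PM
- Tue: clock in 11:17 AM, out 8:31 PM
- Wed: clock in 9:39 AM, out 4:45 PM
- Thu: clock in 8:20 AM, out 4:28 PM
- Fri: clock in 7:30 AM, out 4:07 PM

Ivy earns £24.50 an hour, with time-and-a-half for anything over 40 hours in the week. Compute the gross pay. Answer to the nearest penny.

£1070.65

Mon: 8:34 AM–5:57 PM = 9 h 23 min
Tue: 11:17 AM–8:31 PM = 9 h 14 min
Wed: 9:39 AM–4:45 PM = 7 h 6 min
Thu: 8:20 AM–4:28 PM = 8 h 8 min
Fri: 7:30 AM–4:07 PM = 8 h 37 min
Total worked: 42 h 28 min = 2548 min.
Regular 40 h 0 min = 2400 min at £24.50/h; overtime 2 h 28 min = 148 min at £36.75/h.
Pay = (2400 × £24.50 + 148 × £36.75) ÷ 60 = £1070.65.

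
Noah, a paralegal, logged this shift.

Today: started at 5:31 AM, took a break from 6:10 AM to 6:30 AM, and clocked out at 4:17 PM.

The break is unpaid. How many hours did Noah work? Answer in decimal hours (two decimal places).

10.43 hours

Today: 5:31 AM–4:17 PM = 10 h 46 min; less 20 min break → 10 h 26 min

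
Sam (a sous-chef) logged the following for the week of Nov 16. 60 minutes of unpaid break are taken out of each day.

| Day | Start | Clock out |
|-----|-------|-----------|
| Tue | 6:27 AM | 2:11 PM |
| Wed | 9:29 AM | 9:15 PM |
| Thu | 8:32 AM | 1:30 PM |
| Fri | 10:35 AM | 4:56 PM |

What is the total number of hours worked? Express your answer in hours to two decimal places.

Tue: 6:27 AM–2:11 PM = 7 h 44 min; less 60 min break → 6 h 44 min
Wed: 9:29 AM–9:15 PM = 11 h 46 min; less 60 min break → 10 h 46 min
Thu: 8:32 AM–1:30 PM = 4 h 58 min; less 60 min break → 3 h 58 min
Fri: 10:35 AM–4:56 PM = 6 h 21 min; less 60 min break → 5 h 21 min
Total: 6 h 44 min + 10 h 46 min + 3 h 58 min + 5 h 21 min = 26 h 49 min.

26.82 hours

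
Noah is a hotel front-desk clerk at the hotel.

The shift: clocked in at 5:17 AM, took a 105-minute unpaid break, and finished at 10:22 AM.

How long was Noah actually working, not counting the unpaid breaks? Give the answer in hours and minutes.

3 h 20 min

The shift: 5:17 AM–10:22 AM = 5 h 5 min; less 105 min break → 3 h 20 min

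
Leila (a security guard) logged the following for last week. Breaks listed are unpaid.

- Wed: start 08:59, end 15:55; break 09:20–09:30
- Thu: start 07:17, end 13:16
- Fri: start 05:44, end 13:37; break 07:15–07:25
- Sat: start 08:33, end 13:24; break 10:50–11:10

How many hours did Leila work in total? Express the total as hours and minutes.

24 h 59 min

Wed: 08:59–15:55 = 6 h 56 min; less 10 min break → 6 h 46 min
Thu: 07:17–13:16 = 5 h 59 min
Fri: 05:44–13:37 = 7 h 53 min; less 10 min break → 7 h 43 min
Sat: 08:33–13:24 = 4 h 51 min; less 20 min break → 4 h 31 min
Total: 6 h 46 min + 5 h 59 min + 7 h 43 min + 4 h 31 min = 24 h 59 min.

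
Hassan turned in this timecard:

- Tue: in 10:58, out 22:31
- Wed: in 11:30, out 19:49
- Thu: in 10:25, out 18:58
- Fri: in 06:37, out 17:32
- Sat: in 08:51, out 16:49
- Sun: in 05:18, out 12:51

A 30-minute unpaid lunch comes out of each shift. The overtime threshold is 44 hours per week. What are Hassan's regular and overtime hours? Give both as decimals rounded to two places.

Regular 44.00 hours, overtime 7.85 hours

Tue: 10:58–22:31 = 11 h 33 min; less 30 min break → 11 h 3 min
Wed: 11:30–19:49 = 8 h 19 min; less 30 min break → 7 h 49 min
Thu: 10:25–18:58 = 8 h 33 min; less 30 min break → 8 h 3 min
Fri: 06:37–17:32 = 10 h 55 min; less 30 min break → 10 h 25 min
Sat: 08:51–16:49 = 7 h 58 min; less 30 min break → 7 h 28 min
Sun: 05:18–12:51 = 7 h 33 min; less 30 min break → 7 h 3 min
Total worked: 51 h 51 min = 51.85 h.
Threshold 44 h → overtime 7 h 51 min, regular 44 h 0 min.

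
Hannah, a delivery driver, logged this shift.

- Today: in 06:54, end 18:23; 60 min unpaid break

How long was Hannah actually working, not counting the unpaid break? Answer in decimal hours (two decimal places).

10.48 hours

Today: 06:54–18:23 = 11 h 29 min; less 60 min break → 10 h 29 min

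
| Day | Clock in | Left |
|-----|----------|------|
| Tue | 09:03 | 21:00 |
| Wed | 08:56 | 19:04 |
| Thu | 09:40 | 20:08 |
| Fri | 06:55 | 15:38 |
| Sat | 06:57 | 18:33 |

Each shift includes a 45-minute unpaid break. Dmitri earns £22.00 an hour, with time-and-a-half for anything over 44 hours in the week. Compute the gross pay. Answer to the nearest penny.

Tue: 09:03–21:00 = 11 h 57 min; less 45 min break → 11 h 12 min
Wed: 08:56–19:04 = 10 h 8 min; less 45 min break → 9 h 23 min
Thu: 09:40–20:08 = 10 h 28 min; less 45 min break → 9 h 43 min
Fri: 06:55–15:38 = 8 h 43 min; less 45 min break → 7 h 58 min
Sat: 06:57–18:33 = 11 h 36 min; less 45 min break → 10 h 51 min
Total worked: 49 h 7 min = 2947 min.
Regular 44 h 0 min = 2640 min at £22.00/h; overtime 5 h 7 min = 307 min at £33.00/h.
Pay = (2640 × £22.00 + 307 × £33.00) ÷ 60 = £1136.85.

£1136.85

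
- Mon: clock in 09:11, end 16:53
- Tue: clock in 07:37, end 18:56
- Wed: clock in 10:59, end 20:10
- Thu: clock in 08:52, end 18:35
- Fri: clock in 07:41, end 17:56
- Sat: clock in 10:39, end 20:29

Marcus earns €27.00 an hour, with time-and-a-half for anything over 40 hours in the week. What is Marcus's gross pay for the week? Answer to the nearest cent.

Mon: 09:11–16:53 = 7 h 42 min
Tue: 07:37–18:56 = 11 h 19 min
Wed: 10:59–20:10 = 9 h 11 min
Thu: 08:52–18:35 = 9 h 43 min
Fri: 07:41–17:56 = 10 h 15 min
Sat: 10:39–20:29 = 9 h 50 min
Total worked: 58 h 0 min = 3480 min.
Regular 40 h 0 min = 2400 min at €27.00/h; overtime 18 h 0 min = 1080 min at €40.50/h.
Pay = (2400 × €27.00 + 1080 × €40.50) ÷ 60 = €1809.00.

€1809.00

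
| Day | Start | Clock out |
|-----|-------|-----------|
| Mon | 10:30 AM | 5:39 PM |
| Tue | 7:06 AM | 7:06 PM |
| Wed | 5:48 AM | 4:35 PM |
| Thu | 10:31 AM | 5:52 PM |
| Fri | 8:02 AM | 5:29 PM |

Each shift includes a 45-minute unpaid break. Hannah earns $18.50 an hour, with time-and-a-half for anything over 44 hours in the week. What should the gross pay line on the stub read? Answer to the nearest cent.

Mon: 10:30 AM–5:39 PM = 7 h 9 min; less 45 min break → 6 h 24 min
Tue: 7:06 AM–7:06 PM = 12 h 0 min; less 45 min break → 11 h 15 min
Wed: 5:48 AM–4:35 PM = 10 h 47 min; less 45 min break → 10 h 2 min
Thu: 10:31 AM–5:52 PM = 7 h 21 min; less 45 min break → 6 h 36 min
Fri: 8:02 AM–5:29 PM = 9 h 27 min; less 45 min break → 8 h 42 min
Total worked: 42 h 59 min = 2579 min.
Regular 42 h 59 min = 2579 min at $18.50/h; overtime 0 h 0 min = 0 min at $27.75/h.
Pay = (2579 × $18.50 + 0 × $27.75) ÷ 60 = $795.19.

$795.19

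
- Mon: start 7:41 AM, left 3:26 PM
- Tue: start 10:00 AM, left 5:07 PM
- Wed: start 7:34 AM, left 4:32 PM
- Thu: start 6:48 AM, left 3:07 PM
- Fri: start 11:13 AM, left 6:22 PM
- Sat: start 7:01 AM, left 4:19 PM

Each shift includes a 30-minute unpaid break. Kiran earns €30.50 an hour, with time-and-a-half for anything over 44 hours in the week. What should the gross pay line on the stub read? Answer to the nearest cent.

Mon: 7:41 AM–3:26 PM = 7 h 45 min; less 30 min break → 7 h 15 min
Tue: 10:00 AM–5:07 PM = 7 h 7 min; less 30 min break → 6 h 37 min
Wed: 7:34 AM–4:32 PM = 8 h 58 min; less 30 min break → 8 h 28 min
Thu: 6:48 AM–3:07 PM = 8 h 19 min; less 30 min break → 7 h 49 min
Fri: 11:13 AM–6:22 PM = 7 h 9 min; less 30 min break → 6 h 39 min
Sat: 7:01 AM–4:19 PM = 9 h 18 min; less 30 min break → 8 h 48 min
Total worked: 45 h 36 min = 2736 min.
Regular 44 h 0 min = 2640 min at €30.50/h; overtime 1 h 36 min = 96 min at €45.75/h.
Pay = (2640 × €30.50 + 96 × €45.75) ÷ 60 = €1415.20.

€1415.20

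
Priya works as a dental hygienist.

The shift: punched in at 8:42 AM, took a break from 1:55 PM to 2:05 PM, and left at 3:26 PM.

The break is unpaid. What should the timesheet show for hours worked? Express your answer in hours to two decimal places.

6.57 hours

The shift: 8:42 AM–3:26 PM = 6 h 44 min; less 10 min break → 6 h 34 min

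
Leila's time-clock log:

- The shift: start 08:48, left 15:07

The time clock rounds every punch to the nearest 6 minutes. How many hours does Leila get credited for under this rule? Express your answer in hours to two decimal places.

6.30 hours

The shift: in 08:48→08:48, out 15:07→15:06; 6 h 18 min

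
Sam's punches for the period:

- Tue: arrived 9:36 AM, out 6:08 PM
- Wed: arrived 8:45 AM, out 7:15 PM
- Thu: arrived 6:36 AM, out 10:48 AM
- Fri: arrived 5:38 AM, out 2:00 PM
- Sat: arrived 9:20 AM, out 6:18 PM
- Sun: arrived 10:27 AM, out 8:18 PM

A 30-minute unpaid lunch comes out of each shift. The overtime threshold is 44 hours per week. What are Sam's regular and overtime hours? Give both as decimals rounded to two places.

Regular 44.00 hours, overtime 3.42 hours

Tue: 9:36 AM–6:08 PM = 8 h 32 min; less 30 min break → 8 h 2 min
Wed: 8:45 AM–7:15 PM = 10 h 30 min; less 30 min break → 10 h 0 min
Thu: 6:36 AM–10:48 AM = 4 h 12 min; less 30 min break → 3 h 42 min
Fri: 5:38 AM–2:00 PM = 8 h 22 min; less 30 min break → 7 h 52 min
Sat: 9:20 AM–6:18 PM = 8 h 58 min; less 30 min break → 8 h 28 min
Sun: 10:27 AM–8:18 PM = 9 h 51 min; less 30 min break → 9 h 21 min
Total worked: 47 h 25 min = 47.42 h.
Threshold 44 h → overtime 3 h 25 min, regular 44 h 0 min.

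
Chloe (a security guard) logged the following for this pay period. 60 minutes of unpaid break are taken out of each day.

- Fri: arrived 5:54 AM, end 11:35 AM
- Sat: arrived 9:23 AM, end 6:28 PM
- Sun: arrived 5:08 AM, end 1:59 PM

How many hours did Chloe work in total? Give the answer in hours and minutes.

20 h 37 min

Fri: 5:54 AM–11:35 AM = 5 h 41 min; less 60 min break → 4 h 41 min
Sat: 9:23 AM–6:28 PM = 9 h 5 min; less 60 min break → 8 h 5 min
Sun: 5:08 AM–1:59 PM = 8 h 51 min; less 60 min break → 7 h 51 min
Total: 4 h 41 min + 8 h 5 min + 7 h 51 min = 20 h 37 min.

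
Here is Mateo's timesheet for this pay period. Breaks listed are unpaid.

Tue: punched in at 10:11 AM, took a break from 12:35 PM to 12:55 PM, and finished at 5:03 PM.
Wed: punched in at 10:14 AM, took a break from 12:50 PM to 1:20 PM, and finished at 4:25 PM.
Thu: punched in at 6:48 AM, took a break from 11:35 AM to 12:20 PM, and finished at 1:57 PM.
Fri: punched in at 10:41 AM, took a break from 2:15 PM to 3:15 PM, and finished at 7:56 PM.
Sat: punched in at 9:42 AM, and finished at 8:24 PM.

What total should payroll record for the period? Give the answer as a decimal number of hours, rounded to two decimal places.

Tue: 10:11 AM–5:03 PM = 6 h 52 min; less 20 min break → 6 h 32 min
Wed: 10:14 AM–4:25 PM = 6 h 11 min; less 30 min break → 5 h 41 min
Thu: 6:48 AM–1:57 PM = 7 h 9 min; less 45 min break → 6 h 24 min
Fri: 10:41 AM–7:56 PM = 9 h 15 min; less 60 min break → 8 h 15 min
Sat: 9:42 AM–8:24 PM = 10 h 42 min
Total: 6 h 32 min + 5 h 41 min + 6 h 24 min + 8 h 15 min + 10 h 42 min = 37 h 34 min.

37.57 hours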